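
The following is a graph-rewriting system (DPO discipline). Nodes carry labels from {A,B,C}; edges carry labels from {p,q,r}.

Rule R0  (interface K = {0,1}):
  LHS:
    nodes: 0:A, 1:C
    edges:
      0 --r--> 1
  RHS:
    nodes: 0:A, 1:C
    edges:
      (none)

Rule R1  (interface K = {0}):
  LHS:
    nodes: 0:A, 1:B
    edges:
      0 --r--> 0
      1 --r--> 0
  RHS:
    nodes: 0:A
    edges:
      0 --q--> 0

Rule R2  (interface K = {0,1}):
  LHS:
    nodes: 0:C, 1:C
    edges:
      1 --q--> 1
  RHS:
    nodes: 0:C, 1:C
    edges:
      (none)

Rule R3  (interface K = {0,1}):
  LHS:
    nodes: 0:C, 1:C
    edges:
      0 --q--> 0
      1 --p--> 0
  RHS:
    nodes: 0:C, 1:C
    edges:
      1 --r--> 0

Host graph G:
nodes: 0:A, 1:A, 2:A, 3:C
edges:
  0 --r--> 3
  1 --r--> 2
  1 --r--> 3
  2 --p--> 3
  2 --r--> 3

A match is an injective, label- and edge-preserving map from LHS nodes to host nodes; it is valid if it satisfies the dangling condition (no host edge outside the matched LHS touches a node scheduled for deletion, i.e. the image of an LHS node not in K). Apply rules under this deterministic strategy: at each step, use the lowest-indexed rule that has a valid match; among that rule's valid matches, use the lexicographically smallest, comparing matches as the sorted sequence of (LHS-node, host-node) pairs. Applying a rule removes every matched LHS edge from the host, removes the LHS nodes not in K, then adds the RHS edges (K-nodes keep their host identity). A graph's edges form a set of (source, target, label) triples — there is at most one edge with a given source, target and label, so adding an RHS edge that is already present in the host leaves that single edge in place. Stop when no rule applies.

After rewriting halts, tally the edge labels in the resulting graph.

initial: |V|=4 |E|=5  E = 0-r->3 1-r->2 1-r->3 2-p->3 2-r->3
step 1: apply R0 at {0↦0, 1↦3}  → |V|=4 |E|=4  E = 1-r->2 1-r->3 2-p->3 2-r->3
step 2: apply R0 at {0↦1, 1↦3}  → |V|=4 |E|=3  E = 1-r->2 2-p->3 2-r->3
step 3: apply R0 at {0↦2, 1↦3}  → |V|=4 |E|=2  E = 1-r->2 2-p->3
normal form: no rule applies after step 3
NF edges: [(1, 2, 'r'), (2, 3, 'p')]

Answer: p:1 r:1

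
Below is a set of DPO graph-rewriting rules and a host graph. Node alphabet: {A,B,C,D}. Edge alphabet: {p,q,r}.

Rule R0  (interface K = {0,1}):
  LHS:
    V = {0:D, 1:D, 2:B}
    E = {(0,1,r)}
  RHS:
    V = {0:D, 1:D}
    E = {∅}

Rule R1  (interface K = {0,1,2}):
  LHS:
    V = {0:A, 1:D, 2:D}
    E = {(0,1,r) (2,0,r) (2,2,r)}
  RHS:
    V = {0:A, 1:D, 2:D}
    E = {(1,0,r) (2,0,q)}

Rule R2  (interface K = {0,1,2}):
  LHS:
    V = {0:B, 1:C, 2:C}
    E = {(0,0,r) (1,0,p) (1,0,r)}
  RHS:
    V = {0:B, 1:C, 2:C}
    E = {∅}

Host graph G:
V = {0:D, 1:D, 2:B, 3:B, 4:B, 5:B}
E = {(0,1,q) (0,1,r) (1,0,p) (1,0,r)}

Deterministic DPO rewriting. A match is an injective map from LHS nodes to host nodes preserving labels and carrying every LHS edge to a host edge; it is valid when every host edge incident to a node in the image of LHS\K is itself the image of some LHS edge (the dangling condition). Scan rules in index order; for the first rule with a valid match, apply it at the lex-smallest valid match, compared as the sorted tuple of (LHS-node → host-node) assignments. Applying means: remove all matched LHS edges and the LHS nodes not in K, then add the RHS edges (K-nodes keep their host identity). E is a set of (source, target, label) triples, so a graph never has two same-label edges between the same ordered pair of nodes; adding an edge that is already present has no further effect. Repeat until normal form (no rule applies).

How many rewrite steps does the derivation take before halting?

Answer: 2

Steps:
start.  V:6 E:4  edges: 0-q->1 0-r->1 1-p->0 1-r->0
1. fire R0 via {0↦0, 1↦1, 2↦2}  →  V:5 E:3  edges: 0-q->1 1-p->0 1-r->0
2. fire R0 via {0↦1, 1↦0, 2↦3}  →  V:4 E:2  edges: 0-q->1 1-p->0
final graph: no rule applies after step 2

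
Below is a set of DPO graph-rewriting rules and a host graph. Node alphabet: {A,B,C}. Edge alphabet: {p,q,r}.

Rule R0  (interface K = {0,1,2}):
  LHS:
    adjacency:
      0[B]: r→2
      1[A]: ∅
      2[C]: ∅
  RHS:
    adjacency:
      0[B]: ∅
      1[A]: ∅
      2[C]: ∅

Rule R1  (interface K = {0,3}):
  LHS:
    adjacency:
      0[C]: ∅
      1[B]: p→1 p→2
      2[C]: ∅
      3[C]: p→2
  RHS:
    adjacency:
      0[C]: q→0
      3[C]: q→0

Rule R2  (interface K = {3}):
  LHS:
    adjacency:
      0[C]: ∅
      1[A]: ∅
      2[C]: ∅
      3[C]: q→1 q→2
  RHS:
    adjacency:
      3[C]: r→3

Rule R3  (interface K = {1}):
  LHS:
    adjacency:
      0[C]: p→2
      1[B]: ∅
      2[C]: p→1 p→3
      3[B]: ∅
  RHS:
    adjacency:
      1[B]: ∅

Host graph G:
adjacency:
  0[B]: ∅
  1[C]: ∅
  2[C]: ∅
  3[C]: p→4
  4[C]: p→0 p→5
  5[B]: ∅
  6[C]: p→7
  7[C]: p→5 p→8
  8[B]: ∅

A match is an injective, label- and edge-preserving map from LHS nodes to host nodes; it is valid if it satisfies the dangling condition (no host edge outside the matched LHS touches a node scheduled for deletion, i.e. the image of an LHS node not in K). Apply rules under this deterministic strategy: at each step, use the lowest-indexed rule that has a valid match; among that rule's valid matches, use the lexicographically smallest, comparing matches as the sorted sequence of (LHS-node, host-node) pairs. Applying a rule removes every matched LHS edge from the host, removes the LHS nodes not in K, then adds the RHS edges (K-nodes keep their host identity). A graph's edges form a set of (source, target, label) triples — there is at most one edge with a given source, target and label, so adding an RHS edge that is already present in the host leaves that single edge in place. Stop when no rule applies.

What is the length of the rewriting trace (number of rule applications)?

[0] host  ⇒  9 nodes, 6 edges  {3-p->4 4-p->0 4-p->5 6-p->7 7-p->5 7-p->8}
[1] R3 @ {0↦3, 1↦5, 2↦4, 3↦0}  ⇒  6 nodes, 3 edges  {6-p->7 7-p->5 7-p->8}
[2] R3 @ {0↦6, 1↦5, 2↦7, 3↦8}  ⇒  3 nodes, 0 edges  {∅}
halt: no rule applies after step 2

Answer: 2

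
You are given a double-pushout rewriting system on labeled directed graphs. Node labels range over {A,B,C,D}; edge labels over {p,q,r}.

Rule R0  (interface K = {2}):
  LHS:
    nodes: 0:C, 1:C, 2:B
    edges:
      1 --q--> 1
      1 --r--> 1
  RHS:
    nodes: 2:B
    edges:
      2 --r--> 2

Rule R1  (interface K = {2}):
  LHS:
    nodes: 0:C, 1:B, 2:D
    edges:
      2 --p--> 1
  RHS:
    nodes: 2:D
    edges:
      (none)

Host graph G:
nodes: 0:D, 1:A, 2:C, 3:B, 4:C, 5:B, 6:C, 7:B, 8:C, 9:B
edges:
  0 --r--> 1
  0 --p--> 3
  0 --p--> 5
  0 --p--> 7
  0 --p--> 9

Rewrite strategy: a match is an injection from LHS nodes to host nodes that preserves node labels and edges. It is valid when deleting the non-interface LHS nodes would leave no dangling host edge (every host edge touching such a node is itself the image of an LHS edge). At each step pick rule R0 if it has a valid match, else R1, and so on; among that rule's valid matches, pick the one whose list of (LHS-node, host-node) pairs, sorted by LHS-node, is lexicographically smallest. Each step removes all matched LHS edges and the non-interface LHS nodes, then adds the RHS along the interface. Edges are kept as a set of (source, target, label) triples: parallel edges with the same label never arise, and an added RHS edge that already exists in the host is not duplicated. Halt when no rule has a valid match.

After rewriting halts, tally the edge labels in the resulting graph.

Answer: r:1

Derivation:
[0] host  ⇒  10 nodes, 5 edges  {0-r->1 0-p->3 0-p->5 0-p->7 0-p->9}
[1] R1 @ {0↦2, 1↦3, 2↦0}  ⇒  8 nodes, 4 edges  {0-r->1 0-p->5 0-p->7 0-p->9}
[2] R1 @ {0↦4, 1↦5, 2↦0}  ⇒  6 nodes, 3 edges  {0-r->1 0-p->7 0-p->9}
[3] R1 @ {0↦6, 1↦7, 2↦0}  ⇒  4 nodes, 2 edges  {0-r->1 0-p->9}
[4] R1 @ {0↦8, 1↦9, 2↦0}  ⇒  2 nodes, 1 edges  {0-r->1}
final graph: no rule applies after step 4
NF edges: [(0, 1, 'r')]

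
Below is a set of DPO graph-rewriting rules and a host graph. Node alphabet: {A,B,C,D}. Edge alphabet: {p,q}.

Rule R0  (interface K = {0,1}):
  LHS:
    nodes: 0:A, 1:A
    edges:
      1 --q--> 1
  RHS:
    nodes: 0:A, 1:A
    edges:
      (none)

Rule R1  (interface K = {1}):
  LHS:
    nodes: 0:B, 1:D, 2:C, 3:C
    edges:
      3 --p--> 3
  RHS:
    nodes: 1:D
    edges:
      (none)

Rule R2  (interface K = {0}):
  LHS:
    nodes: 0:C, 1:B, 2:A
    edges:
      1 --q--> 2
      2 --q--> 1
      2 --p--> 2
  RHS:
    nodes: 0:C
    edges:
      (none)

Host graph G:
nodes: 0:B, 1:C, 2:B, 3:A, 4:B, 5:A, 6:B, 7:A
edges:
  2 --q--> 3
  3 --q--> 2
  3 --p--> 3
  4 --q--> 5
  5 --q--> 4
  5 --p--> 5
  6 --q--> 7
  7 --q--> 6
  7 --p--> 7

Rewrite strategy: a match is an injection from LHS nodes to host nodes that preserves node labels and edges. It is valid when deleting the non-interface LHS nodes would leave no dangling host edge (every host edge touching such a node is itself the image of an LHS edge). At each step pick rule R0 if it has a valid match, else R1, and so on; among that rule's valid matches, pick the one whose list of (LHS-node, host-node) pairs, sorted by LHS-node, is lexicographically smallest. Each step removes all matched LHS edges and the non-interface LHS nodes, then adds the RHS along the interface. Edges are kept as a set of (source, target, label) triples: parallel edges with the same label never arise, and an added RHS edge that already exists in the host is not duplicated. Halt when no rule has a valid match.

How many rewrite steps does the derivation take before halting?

start.  V:8 E:9  edges: 2-q->3 3-q->2 3-p->3 4-q->5 5-q->4 5-p->5 6-q->7 7-q->6 7-p->7
1. fire R2 via {0↦1, 1↦2, 2↦3}  →  V:6 E:6  edges: 4-q->5 5-q->4 5-p->5 6-q->7 7-q->6 7-p->7
2. fire R2 via {0↦1, 1↦4, 2↦5}  →  V:4 E:3  edges: 6-q->7 7-q->6 7-p->7
3. fire R2 via {0↦1, 1↦6, 2↦7}  →  V:2 E:0  edges: ∅
final graph: no rule applies after step 3

Answer: 3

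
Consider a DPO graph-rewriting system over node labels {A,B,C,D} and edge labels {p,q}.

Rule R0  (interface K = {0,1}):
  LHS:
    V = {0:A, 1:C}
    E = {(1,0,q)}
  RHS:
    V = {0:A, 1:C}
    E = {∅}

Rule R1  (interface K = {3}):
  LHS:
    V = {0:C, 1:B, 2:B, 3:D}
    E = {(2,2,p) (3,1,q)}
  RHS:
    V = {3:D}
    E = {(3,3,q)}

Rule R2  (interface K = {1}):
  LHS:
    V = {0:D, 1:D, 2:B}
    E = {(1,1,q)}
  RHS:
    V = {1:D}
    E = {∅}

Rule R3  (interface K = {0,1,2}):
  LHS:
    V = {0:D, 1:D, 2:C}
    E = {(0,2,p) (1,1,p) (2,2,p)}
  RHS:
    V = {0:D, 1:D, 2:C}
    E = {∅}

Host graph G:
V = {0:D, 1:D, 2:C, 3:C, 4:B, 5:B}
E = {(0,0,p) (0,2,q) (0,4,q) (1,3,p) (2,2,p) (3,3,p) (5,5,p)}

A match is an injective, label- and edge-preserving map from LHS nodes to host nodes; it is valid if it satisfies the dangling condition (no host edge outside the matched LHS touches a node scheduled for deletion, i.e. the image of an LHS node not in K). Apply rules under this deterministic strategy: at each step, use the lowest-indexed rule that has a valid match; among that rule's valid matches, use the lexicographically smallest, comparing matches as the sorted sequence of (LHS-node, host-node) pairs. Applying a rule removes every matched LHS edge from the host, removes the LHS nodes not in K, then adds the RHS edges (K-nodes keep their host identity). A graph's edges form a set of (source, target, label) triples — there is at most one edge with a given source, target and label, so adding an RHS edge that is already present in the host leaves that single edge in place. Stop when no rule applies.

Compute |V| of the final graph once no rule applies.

Answer: 3

Derivation:
initial: |V|=6 |E|=7  E = 0-p->0 0-q->2 0-q->4 1-p->3 2-p->2 3-p->3 5-p->5
step 1: apply R3 at {0↦1, 1↦0, 2↦3}  → |V|=6 |E|=4  E = 0-q->2 0-q->4 2-p->2 5-p->5
step 2: apply R1 at {0↦3, 1↦4, 2↦5, 3↦0}  → |V|=3 |E|=3  E = 0-q->0 0-q->2 2-p->2
halt: no rule applies after step 2
NF nodes: {0:D, 1:D, 2:C}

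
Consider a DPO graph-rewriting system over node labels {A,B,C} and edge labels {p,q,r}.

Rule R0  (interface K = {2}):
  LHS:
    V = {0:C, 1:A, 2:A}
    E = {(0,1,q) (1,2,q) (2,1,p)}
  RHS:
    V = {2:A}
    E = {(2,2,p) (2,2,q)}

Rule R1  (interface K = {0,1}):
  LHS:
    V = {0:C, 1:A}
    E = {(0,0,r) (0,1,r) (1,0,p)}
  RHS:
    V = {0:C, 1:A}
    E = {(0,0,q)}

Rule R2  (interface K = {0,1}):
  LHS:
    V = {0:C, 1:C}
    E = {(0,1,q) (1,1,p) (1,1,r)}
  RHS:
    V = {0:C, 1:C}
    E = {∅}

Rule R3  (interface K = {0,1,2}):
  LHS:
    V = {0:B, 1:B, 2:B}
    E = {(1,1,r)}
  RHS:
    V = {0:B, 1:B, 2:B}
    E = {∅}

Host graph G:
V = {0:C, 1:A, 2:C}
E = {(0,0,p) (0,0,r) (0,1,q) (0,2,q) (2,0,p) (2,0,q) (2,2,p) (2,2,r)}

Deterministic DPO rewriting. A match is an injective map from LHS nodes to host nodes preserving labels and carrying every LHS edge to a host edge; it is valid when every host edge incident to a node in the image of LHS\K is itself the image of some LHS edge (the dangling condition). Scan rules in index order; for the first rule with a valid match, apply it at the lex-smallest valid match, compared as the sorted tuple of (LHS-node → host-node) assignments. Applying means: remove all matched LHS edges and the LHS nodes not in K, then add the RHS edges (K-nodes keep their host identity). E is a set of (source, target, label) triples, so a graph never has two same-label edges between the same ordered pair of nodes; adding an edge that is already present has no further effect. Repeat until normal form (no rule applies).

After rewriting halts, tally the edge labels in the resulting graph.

initial: |V|=3 |E|=8  E = 0-p->0 0-r->0 0-q->1 0-q->2 2-p->0 2-q->0 2-p->2 2-r->2
step 1: apply R2 at {0↦0, 1↦2}  → |V|=3 |E|=5  E = 0-p->0 0-r->0 0-q->1 2-p->0 2-q->0
step 2: apply R2 at {0↦2, 1↦0}  → |V|=3 |E|=2  E = 0-q->1 2-p->0
final graph: no rule applies after step 2
NF edges: [(0, 1, 'q'), (2, 0, 'p')]

Answer: p:1 q:1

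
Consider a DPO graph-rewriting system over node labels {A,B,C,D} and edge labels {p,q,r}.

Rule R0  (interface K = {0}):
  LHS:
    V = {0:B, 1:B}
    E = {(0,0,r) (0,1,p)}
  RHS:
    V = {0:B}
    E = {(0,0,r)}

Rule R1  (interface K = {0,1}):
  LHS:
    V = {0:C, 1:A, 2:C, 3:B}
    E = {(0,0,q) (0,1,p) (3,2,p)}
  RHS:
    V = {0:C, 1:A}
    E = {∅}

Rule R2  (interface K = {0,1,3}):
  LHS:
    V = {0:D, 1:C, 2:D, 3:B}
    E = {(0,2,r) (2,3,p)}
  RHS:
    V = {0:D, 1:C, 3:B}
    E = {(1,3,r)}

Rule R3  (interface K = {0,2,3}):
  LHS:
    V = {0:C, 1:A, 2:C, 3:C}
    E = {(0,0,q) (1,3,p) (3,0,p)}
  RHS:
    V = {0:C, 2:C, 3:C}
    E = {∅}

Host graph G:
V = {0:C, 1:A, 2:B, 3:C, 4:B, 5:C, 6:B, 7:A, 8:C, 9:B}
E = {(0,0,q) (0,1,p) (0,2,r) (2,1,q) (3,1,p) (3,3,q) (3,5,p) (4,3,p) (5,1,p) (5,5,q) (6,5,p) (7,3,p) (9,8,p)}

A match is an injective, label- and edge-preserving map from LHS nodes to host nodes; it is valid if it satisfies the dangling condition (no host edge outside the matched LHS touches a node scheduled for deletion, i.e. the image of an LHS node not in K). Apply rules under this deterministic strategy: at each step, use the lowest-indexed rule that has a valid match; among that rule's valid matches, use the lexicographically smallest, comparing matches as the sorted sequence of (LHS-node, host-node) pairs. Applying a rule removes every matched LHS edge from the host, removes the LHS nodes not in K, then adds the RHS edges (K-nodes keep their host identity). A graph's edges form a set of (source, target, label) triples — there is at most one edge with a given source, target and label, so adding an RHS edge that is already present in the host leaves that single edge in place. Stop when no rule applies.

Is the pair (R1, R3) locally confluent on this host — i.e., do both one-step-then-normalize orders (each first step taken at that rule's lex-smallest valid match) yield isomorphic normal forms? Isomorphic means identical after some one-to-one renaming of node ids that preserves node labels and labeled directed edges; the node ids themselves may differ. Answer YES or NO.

branch R1-first: apply at {0↦0, 1↦1, 2↦8, 3↦9} → |E|=10, then 1 more step(s) → NF |V|=7 |E|=7 V={0:C, 1:A, 2:B, 3:C, 4:B, 5:C, 6:B} E=0-r->2 2-q->1 3-p->1 3-q->3 4-p->3 5-p->1 6-p->5
branch R3-first: apply at {0↦5, 1↦7, 2↦0, 3↦3} → |E|=10, then 1 more step(s) → NF |V|=7 |E|=7 V={0:C, 1:A, 2:B, 3:C, 4:B, 5:C, 6:B} E=0-r->2 2-q->1 3-p->1 3-q->3 4-p->3 5-p->1 6-p->5
graphs isomorphic (equal up to label-preserving node renaming)

Answer: YES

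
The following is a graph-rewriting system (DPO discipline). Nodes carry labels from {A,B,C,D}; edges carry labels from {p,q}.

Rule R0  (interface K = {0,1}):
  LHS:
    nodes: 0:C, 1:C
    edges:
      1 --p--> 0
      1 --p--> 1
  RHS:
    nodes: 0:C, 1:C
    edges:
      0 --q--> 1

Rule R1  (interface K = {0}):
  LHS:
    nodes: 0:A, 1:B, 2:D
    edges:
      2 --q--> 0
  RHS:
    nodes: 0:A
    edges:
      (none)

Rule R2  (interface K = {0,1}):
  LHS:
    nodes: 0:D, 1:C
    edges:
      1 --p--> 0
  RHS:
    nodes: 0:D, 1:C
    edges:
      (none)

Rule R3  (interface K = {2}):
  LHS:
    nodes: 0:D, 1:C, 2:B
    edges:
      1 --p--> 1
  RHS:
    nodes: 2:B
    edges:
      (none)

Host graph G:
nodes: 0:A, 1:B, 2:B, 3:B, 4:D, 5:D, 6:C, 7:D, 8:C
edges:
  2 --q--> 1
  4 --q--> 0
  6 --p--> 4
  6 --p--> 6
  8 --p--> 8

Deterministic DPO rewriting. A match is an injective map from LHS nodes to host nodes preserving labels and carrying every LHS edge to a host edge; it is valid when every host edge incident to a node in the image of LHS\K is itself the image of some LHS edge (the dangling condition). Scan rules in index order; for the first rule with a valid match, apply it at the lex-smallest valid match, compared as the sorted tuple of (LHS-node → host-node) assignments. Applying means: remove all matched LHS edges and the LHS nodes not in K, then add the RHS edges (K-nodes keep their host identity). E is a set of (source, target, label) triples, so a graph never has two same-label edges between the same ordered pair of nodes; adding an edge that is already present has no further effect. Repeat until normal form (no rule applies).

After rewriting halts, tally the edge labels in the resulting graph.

[0] host  ⇒  9 nodes, 5 edges  {2-q->1 4-q->0 6-p->4 6-p->6 8-p->8}
[1] R2 @ {0↦4, 1↦6}  ⇒  9 nodes, 4 edges  {2-q->1 4-q->0 6-p->6 8-p->8}
[2] R1 @ {0↦0, 1↦3, 2↦4}  ⇒  7 nodes, 3 edges  {2-q->1 6-p->6 8-p->8}
[3] R3 @ {0↦5, 1↦6, 2↦1}  ⇒  5 nodes, 2 edges  {2-q->1 8-p->8}
[4] R3 @ {0↦7, 1↦8, 2↦1}  ⇒  3 nodes, 1 edges  {2-q->1}
final graph: no rule applies after step 4
NF edges: [(2, 1, 'q')]

Answer: q:1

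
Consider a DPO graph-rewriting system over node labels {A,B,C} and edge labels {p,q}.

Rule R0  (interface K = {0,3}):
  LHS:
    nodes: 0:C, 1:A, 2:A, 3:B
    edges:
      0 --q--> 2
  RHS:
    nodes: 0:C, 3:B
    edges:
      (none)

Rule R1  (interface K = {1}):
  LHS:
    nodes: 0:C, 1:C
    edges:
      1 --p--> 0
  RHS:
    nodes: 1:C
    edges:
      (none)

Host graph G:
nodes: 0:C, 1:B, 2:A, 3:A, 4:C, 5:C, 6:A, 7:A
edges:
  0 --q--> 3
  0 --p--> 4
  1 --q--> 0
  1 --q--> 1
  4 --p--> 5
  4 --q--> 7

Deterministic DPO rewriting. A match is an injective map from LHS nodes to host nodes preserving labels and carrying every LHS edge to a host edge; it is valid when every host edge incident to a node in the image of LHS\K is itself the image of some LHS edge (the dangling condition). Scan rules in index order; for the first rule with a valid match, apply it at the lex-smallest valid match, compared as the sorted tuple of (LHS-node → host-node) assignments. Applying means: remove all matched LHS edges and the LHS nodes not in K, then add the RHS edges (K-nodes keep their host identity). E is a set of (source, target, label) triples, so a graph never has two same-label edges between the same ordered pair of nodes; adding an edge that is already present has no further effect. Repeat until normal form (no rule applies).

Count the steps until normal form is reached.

initial: |V|=8 |E|=6  E = 0-q->3 0-p->4 1-q->0 1-q->1 4-p->5 4-q->7
step 1: apply R0 at {0↦0, 1↦2, 2↦3, 3↦1}  → |V|=6 |E|=5  E = 0-p->4 1-q->0 1-q->1 4-p->5 4-q->7
step 2: apply R0 at {0↦4, 1↦6, 2↦7, 3↦1}  → |V|=4 |E|=4  E = 0-p->4 1-q->0 1-q->1 4-p->5
step 3: apply R1 at {0↦5, 1↦4}  → |V|=3 |E|=3  E = 0-p->4 1-q->0 1-q->1
step 4: apply R1 at {0↦4, 1↦0}  → |V|=2 |E|=2  E = 1-q->0 1-q->1
normal form: no rule applies after step 4

Answer: 4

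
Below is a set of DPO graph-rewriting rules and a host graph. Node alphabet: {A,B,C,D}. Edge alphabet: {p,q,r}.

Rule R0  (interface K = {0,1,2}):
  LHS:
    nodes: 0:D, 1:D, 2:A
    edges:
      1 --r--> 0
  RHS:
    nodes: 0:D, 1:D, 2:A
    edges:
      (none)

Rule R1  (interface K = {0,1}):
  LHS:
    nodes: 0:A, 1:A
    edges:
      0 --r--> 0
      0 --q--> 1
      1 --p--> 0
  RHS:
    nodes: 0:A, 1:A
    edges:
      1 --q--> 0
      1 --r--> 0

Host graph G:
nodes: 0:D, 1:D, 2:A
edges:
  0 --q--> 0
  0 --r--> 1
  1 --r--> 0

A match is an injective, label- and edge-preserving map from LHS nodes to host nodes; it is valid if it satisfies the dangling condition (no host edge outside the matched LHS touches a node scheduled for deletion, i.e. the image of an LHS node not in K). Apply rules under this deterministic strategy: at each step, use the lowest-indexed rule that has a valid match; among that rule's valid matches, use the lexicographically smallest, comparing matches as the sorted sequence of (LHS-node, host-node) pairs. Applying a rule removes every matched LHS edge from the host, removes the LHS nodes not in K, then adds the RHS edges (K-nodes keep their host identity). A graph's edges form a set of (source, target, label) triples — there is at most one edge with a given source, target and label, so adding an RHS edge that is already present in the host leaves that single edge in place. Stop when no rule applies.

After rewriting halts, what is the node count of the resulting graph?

[0] host  ⇒  3 nodes, 3 edges  {0-q->0 0-r->1 1-r->0}
[1] R0 @ {0↦0, 1↦1, 2↦2}  ⇒  3 nodes, 2 edges  {0-q->0 0-r->1}
[2] R0 @ {0↦1, 1↦0, 2↦2}  ⇒  3 nodes, 1 edges  {0-q->0}
final graph: no rule applies after step 2
NF nodes: {0:D, 1:D, 2:A}

Answer: 3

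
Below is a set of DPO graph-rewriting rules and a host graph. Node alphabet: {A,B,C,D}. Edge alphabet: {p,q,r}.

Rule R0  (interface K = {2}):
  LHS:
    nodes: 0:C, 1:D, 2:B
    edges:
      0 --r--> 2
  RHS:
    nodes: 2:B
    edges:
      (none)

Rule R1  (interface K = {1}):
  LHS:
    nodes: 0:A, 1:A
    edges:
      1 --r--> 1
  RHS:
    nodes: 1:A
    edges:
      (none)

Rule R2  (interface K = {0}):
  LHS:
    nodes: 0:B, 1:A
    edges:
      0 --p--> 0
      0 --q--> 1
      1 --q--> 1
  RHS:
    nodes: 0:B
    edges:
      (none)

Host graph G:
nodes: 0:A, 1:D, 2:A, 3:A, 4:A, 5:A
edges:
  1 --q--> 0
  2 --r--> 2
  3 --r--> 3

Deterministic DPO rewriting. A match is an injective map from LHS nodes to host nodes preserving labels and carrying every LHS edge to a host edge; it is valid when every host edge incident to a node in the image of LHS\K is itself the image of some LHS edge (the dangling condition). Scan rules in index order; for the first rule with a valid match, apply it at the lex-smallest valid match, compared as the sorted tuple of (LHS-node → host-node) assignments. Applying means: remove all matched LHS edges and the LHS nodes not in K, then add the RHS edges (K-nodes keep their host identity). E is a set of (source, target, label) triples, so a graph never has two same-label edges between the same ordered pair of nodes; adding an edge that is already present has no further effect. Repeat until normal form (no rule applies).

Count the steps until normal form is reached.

Answer: 2

Derivation:
initial: |V|=6 |E|=3  E = 1-q->0 2-r->2 3-r->3
step 1: apply R1 at {0↦4, 1↦2}  → |V|=5 |E|=2  E = 1-q->0 3-r->3
step 2: apply R1 at {0↦2, 1↦3}  → |V|=4 |E|=1  E = 1-q->0
halt: no rule applies after step 2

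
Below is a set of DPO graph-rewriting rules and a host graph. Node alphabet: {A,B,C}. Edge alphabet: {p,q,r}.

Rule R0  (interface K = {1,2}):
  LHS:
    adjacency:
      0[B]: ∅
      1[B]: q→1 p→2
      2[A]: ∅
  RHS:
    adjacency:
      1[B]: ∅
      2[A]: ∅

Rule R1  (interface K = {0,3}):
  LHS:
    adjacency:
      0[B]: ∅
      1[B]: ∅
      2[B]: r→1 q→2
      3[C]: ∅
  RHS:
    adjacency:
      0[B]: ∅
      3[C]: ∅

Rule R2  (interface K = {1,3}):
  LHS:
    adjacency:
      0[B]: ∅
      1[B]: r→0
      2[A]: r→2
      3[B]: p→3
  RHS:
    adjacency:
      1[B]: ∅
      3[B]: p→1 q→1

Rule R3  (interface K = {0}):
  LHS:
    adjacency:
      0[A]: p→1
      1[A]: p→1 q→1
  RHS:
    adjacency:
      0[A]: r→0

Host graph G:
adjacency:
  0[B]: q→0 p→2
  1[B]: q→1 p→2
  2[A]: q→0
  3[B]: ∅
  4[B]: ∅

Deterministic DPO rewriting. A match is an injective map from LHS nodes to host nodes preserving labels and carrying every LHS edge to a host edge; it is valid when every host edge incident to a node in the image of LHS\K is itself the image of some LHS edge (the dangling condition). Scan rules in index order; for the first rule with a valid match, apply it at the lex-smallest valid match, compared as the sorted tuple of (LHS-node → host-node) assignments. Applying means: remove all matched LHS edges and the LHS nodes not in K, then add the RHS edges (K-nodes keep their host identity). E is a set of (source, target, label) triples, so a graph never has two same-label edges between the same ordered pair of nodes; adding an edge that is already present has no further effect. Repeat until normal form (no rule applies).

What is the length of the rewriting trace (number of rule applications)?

initial: |V|=5 |E|=5  E = 0-q->0 0-p->2 1-q->1 1-p->2 2-q->0
step 1: apply R0 at {0↦3, 1↦0, 2↦2}  → |V|=4 |E|=3  E = 1-q->1 1-p->2 2-q->0
step 2: apply R0 at {0↦4, 1↦1, 2↦2}  → |V|=3 |E|=1  E = 2-q->0
final graph: no rule applies after step 2

Answer: 2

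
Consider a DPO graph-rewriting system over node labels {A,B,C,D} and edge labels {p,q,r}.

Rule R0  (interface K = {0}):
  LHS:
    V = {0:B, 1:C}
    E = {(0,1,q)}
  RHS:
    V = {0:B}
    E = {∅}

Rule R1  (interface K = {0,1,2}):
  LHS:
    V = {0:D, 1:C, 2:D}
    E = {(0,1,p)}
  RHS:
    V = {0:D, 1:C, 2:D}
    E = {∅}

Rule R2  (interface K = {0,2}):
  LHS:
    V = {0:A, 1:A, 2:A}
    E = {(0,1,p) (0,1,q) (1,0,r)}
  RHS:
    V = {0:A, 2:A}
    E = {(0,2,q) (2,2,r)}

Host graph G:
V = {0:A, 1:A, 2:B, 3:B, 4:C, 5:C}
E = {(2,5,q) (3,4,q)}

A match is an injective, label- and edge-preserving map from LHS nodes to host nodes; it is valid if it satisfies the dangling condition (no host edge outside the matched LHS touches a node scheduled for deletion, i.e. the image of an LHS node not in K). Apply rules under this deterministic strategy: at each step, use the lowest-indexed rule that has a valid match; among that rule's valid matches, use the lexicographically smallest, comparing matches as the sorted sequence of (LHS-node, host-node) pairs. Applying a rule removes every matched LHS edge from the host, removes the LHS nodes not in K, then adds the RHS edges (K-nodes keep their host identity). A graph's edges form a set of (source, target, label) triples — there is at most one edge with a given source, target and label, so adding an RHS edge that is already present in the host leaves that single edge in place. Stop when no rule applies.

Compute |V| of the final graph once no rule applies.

Answer: 4

Derivation:
[0] host  ⇒  6 nodes, 2 edges  {2-q->5 3-q->4}
[1] R0 @ {0↦2, 1↦5}  ⇒  5 nodes, 1 edges  {3-q->4}
[2] R0 @ {0↦3, 1↦4}  ⇒  4 nodes, 0 edges  {∅}
halt: no rule applies after step 2
NF nodes: {0:A, 1:A, 2:B, 3:B}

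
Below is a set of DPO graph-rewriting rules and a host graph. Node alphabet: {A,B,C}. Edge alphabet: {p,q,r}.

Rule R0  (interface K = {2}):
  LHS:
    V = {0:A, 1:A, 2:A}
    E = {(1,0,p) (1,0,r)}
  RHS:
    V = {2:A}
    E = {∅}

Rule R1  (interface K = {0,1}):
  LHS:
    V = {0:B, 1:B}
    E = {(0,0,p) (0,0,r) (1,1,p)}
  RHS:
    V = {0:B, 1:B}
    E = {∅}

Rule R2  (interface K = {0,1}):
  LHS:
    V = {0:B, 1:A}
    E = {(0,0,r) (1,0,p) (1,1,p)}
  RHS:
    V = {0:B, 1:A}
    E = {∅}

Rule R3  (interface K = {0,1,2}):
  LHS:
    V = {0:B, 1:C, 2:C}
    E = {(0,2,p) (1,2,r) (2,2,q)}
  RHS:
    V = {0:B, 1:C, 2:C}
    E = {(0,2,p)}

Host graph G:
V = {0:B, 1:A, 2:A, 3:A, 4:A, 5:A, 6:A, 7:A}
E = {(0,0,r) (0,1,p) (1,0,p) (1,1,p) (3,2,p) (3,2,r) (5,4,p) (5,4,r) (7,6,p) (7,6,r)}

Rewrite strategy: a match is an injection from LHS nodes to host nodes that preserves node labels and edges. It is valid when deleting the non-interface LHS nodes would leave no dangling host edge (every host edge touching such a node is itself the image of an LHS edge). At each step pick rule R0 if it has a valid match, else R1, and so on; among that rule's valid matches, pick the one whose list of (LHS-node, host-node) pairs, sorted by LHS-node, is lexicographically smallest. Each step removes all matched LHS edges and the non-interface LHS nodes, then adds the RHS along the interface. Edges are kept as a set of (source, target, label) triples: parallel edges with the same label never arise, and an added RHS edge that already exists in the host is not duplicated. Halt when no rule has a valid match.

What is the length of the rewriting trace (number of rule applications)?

Answer: 4

Derivation:
start.  V:8 E:10  edges: 0-r->0 0-p->1 1-p->0 1-p->1 3-p->2 3-r->2 5-p->4 5-r->4 7-p->6 7-r->6
1. fire R0 via {0↦2, 1↦3, 2↦1}  →  V:6 E:8  edges: 0-r->0 0-p->1 1-p->0 1-p->1 5-p->4 5-r->4 7-p->6 7-r->6
2. fire R0 via {0↦4, 1↦5, 2↦1}  →  V:4 E:6  edges: 0-r->0 0-p->1 1-p->0 1-p->1 7-p->6 7-r->6
3. fire R0 via {0↦6, 1↦7, 2↦1}  →  V:2 E:4  edges: 0-r->0 0-p->1 1-p->0 1-p->1
4. fire R2 via {0↦0, 1↦1}  →  V:2 E:1  edges: 0-p->1
halt: no rule applies after step 4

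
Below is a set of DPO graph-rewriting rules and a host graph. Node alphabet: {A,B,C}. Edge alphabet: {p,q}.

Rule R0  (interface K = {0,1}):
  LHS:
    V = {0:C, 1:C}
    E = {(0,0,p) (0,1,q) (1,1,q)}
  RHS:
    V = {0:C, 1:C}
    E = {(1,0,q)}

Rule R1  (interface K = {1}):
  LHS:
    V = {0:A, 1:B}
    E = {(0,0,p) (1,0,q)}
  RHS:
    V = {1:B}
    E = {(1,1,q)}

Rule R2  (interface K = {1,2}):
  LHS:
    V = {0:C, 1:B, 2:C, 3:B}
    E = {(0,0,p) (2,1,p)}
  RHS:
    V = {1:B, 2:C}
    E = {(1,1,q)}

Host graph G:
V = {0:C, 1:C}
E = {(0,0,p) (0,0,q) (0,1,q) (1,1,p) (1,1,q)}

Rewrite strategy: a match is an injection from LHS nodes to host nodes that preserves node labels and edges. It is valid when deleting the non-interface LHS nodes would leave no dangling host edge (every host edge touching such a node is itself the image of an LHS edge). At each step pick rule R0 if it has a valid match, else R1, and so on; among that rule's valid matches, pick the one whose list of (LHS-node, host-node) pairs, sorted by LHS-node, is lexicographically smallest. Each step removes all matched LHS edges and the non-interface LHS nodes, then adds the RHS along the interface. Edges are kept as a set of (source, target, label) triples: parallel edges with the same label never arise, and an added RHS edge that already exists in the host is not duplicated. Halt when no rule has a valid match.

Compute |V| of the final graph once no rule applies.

Answer: 2

Derivation:
initial: |V|=2 |E|=5  E = 0-p->0 0-q->0 0-q->1 1-p->1 1-q->1
step 1: apply R0 at {0↦0, 1↦1}  → |V|=2 |E|=3  E = 0-q->0 1-q->0 1-p->1
step 2: apply R0 at {0↦1, 1↦0}  → |V|=2 |E|=1  E = 0-q->1
final graph: no rule applies after step 2
NF nodes: {0:C, 1:C}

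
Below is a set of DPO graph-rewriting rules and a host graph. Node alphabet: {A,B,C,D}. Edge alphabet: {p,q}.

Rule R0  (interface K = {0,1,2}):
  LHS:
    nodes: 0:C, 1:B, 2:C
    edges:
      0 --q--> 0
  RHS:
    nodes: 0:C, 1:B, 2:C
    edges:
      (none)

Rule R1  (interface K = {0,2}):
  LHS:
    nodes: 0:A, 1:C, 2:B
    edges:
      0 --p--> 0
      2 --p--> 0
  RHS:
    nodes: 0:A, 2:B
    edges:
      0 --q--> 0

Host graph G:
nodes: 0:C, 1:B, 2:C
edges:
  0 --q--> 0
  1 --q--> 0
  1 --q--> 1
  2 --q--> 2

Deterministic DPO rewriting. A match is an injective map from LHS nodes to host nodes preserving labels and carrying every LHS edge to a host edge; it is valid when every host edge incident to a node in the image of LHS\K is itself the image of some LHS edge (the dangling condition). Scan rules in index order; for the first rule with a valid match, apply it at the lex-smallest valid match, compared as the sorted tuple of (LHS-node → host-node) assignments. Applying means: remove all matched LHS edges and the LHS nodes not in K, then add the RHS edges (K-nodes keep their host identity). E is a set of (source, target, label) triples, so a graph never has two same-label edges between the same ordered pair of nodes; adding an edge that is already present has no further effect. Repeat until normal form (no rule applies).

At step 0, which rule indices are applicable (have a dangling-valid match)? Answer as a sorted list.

R0: 2 valid matches — {0↦0, 1↦1, 2↦2}, {0↦2, 1↦1, 2↦0}
R1: no valid match — LHS pattern not found

Answer: [R0]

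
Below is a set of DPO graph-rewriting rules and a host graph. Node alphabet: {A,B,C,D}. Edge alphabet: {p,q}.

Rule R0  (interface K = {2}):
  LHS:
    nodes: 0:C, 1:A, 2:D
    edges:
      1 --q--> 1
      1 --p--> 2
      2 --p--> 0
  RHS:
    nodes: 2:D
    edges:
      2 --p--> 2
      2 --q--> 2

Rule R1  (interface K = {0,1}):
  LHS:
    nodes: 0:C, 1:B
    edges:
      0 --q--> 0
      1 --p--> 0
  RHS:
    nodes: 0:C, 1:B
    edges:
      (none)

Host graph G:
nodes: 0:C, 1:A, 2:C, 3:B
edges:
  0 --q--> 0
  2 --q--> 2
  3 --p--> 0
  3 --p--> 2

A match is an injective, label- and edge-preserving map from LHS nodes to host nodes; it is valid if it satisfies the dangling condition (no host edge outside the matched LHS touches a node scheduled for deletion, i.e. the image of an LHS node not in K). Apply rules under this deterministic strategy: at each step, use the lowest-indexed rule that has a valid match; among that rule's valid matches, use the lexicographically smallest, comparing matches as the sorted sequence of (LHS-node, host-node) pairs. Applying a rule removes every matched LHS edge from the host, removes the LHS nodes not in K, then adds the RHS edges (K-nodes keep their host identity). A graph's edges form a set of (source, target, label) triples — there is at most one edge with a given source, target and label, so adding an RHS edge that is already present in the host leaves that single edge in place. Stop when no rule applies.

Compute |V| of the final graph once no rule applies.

start.  V:4 E:4  edges: 0-q->0 2-q->2 3-p->0 3-p->2
1. fire R1 via {0↦0, 1↦3}  →  V:4 E:2  edges: 2-q->2 3-p->2
2. fire R1 via {0↦2, 1↦3}  →  V:4 E:0  edges: ∅
final graph: no rule applies after step 2
NF nodes: {0:C, 1:A, 2:C, 3:B}

Answer: 4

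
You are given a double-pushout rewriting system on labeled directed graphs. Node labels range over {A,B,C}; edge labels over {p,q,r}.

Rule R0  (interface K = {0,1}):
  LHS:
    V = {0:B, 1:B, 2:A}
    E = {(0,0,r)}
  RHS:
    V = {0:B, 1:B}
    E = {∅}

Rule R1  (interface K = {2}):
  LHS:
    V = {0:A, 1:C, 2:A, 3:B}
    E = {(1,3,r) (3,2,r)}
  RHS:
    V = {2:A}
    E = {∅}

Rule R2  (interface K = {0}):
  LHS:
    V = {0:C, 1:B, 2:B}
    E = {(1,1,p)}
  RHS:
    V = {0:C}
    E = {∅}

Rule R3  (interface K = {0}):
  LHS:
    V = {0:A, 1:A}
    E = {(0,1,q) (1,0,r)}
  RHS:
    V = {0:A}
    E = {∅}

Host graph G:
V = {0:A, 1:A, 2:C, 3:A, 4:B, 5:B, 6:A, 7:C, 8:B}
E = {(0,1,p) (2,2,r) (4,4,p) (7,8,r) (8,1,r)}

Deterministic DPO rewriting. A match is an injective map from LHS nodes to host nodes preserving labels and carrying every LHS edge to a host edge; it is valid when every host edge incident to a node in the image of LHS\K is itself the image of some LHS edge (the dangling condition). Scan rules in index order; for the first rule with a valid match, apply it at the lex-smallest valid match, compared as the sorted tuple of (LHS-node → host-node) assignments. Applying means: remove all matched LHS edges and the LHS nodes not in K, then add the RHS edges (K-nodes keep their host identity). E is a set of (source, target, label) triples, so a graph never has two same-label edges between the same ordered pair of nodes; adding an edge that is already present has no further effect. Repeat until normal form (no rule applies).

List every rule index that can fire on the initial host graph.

Answer: [R1,R2]

Steps:
R0: no valid match — LHS pattern not found
R1: 2 valid matches — {0↦3, 1↦7, 2↦1, 3↦8}, {0↦6, 1↦7, 2↦1, 3↦8}
R2: 2 valid matches — {0↦2, 1↦4, 2↦5}, {0↦7, 1↦4, 2↦5}
R3: no valid match — LHS pattern not found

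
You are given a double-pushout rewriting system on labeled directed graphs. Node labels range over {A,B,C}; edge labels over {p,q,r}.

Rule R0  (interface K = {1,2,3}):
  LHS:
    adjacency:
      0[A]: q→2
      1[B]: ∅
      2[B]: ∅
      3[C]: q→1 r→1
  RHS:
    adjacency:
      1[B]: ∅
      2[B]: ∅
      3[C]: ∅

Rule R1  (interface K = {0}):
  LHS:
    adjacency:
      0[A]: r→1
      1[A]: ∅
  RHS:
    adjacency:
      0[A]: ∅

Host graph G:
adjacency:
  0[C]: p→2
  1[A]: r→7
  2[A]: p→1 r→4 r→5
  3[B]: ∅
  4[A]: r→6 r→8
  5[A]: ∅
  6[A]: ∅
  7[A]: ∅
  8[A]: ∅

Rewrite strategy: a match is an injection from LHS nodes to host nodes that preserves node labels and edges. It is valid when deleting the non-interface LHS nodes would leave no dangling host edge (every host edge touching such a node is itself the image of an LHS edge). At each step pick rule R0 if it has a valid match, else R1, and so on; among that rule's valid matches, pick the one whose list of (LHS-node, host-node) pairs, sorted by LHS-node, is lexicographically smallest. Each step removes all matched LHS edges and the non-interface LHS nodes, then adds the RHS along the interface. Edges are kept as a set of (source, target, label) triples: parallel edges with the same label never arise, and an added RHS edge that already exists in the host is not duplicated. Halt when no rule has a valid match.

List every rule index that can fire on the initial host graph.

Answer: [R1]

Derivation:
R0: no valid match — LHS pattern not found
R1: 4 valid matches — {0↦1, 1↦7}, {0↦2, 1↦5}, {0↦4, 1↦6} (+1 more)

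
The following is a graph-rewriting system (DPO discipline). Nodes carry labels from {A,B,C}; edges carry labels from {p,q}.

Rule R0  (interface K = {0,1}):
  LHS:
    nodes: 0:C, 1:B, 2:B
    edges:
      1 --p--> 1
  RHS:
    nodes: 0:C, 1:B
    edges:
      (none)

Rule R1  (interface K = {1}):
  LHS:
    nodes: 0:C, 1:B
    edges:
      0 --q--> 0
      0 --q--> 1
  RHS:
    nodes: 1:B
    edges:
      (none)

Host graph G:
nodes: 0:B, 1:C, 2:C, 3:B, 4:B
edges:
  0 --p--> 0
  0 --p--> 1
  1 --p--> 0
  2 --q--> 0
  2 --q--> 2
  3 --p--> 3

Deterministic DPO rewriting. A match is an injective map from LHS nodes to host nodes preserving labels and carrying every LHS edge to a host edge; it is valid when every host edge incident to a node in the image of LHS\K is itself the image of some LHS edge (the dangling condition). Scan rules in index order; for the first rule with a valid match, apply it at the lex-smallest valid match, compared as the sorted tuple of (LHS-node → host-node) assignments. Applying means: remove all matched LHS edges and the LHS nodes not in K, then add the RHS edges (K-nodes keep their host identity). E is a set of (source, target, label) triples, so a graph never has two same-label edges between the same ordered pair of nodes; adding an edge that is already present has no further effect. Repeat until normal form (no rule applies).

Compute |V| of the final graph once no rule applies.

Answer: 3

Steps:
initial: |V|=5 |E|=6  E = 0-p->0 0-p->1 1-p->0 2-q->0 2-q->2 3-p->3
step 1: apply R0 at {0↦1, 1↦0, 2↦4}  → |V|=4 |E|=5  E = 0-p->1 1-p->0 2-q->0 2-q->2 3-p->3
step 2: apply R1 at {0↦2, 1↦0}  → |V|=3 |E|=3  E = 0-p->1 1-p->0 3-p->3
final graph: no rule applies after step 2
NF nodes: {0:B, 1:C, 3:B}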